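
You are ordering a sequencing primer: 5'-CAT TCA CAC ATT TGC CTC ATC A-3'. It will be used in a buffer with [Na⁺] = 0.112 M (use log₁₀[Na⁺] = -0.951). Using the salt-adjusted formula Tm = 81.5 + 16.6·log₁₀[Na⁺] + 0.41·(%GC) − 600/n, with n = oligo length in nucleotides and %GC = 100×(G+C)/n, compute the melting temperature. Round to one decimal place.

Length n = 22. Base counts: G=1, C=8, A=6, T=7
G+C = 9, so %GC = 9/22 × 100 = 40.909%
Salt term: 16.6 × (-0.951) = -15.787
GC term: 0.41 × 40.909 = 16.773; length term: −600/22 = −27.273
Tm = 81.5 + (-15.787) + 16.773 − 27.273 = 55.213 → 55.2°C

55.2°C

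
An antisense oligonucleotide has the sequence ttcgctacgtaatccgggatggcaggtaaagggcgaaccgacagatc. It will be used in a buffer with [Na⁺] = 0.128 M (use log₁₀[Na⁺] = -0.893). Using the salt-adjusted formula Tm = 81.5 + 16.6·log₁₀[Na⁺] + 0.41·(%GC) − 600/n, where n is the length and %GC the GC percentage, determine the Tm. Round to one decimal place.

Length n = 47. Scanning the sequence gives C=11, A=13, G=15, T=8.
G+C = 26, so %GC = 26/47 × 100 = 55.319%
Salt term: 16.6 × (-0.893) = -14.824
GC term: 0.41 × 55.319 = 22.681; length term: −600/47 = −12.766
Tm = 81.5 + (-14.824) + 22.681 − 12.766 = 76.591 → 76.6°C

76.6°C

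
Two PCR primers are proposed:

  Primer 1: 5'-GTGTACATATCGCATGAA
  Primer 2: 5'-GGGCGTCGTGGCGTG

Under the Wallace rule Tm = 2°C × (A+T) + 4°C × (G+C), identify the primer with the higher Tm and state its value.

Primer 2, 54°C

Primer 1: A+T=11, G+C=7 → Tm = 2(11)+4(7) = 50°C
Primer 2: A+T=3, G+C=12 → Tm = 2(3)+4(12) = 54°C
50°C vs 54°C → primer 2 is higher.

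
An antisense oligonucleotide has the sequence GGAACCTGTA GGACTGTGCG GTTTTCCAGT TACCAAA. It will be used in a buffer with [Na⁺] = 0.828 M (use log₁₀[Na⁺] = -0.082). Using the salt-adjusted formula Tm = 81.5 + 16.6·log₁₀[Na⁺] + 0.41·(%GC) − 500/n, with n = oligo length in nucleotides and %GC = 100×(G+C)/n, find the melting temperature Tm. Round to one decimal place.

86.6°C

Length n = 37. Counting bases: C=8, T=10, G=10, A=9
G+C = 18, so %GC = 18/37 × 100 = 48.649%
Salt term: 16.6 × (-0.082) = -1.361
GC term: 0.41 × 48.649 = 19.946; length term: −500/37 = −13.514
Tm = 81.5 + (-1.361) + 19.946 − 13.514 = 86.571 → 86.6°C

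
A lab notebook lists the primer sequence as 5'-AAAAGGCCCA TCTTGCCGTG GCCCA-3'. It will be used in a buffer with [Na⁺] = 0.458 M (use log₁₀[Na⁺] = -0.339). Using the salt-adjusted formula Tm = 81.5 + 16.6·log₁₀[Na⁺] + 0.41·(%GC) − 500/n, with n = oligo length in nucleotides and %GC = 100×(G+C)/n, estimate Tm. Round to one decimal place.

80.5°C

Length n = 25. Scanning the sequence gives A=6, C=9, T=4, G=6.
G+C = 15, so %GC = 15/25 × 100 = 60%
Salt term: 16.6 × (-0.339) = -5.627
GC term: 0.41 × 60 = 24.6; length term: −500/25 = −20
Tm = 81.5 + (-5.627) + 24.6 − 20 = 80.473 → 80.5°C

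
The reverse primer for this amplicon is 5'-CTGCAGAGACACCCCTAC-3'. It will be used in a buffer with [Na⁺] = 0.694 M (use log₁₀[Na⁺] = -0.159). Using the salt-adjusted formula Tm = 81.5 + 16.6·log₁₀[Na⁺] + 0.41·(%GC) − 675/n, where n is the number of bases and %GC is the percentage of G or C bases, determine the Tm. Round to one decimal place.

66.4°C

Length n = 18. C=8, A=5, G=3, T=2
G+C = 11, so %GC = 11/18 × 100 = 61.111%
Salt term: 16.6 × (-0.159) = -2.639
GC term: 0.41 × 61.111 = 25.056; length term: −675/18 = −37.5
Tm = 81.5 + (-2.639) + 25.056 − 37.5 = 66.417 → 66.4°C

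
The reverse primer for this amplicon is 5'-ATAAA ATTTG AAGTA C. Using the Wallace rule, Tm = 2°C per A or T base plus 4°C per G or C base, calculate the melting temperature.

Base counts: A=8, C=1, G=2, T=5
A+T = 13, G+C = 3
Tm = 2×13 + 4×3 = 38°C

38°C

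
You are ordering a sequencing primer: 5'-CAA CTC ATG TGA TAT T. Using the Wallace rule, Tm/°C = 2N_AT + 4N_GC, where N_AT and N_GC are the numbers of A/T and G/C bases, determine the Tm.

Counting bases: A=5, T=6, C=3, G=2
So N_AT = 11 and N_GC = 5.
Tm = 2(11) + 4(5) = 22 + 20 = 42°C

42°C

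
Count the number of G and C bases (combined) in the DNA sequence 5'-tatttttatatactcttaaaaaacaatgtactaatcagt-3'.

Counting bases: G=2, C=5, T=16, A=16
G+C = 2 + 5 = 7

7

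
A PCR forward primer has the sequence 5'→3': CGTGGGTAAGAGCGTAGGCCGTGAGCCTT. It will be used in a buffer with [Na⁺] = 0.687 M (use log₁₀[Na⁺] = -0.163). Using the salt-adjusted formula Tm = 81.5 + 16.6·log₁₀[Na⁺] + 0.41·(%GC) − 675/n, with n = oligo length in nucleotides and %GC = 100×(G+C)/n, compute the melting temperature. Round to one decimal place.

81.0°C

Length n = 29. Base counts: G=12, A=5, C=6, T=6
G+C = 18, so %GC = 18/29 × 100 = 62.069%
Salt term: 16.6 × (-0.163) = -2.706
GC term: 0.41 × 62.069 = 25.448; length term: −675/29 = −23.276
Tm = 81.5 + (-2.706) + 25.448 − 23.276 = 80.966 → 81.0°C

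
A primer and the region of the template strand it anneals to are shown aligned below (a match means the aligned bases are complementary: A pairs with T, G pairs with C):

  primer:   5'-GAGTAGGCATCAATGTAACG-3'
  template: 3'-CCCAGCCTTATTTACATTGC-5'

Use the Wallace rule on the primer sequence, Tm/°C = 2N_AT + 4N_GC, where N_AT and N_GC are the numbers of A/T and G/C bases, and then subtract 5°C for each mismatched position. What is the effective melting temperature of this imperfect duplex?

Primer base counts: A=7, T=4, G=6, C=3 → A+T=11, G+C=9
Perfect-match Tm = 2(11) + 4(9) = 22 + 36 = 58°C
Mismatches (positions where the bases are not complementary): 4 (at positions 2, 5, 8, 11)
Effective Tm = 58 − 4×5 = 58 − 20 = 38°C

38°C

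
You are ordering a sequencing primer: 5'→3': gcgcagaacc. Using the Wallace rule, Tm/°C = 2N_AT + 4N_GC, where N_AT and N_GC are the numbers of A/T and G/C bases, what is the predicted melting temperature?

Counting bases: C=4, G=3, A=3, T=0
So N_AT = 3 and N_GC = 7.
Tm = 2×3 + 4×7 = 34°C

34°C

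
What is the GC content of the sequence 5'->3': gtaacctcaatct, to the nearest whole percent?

38%

Scanning the sequence gives A=4, C=4, T=4, G=1.
G+C = 1 + 4 = 5 out of 13 bases
%GC = 5/13 × 100 = 38.46% ≈ 38%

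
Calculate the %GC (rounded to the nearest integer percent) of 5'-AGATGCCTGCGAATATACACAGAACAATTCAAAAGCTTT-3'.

Counting bases: T=9, A=16, C=8, G=6
G+C = 6 + 8 = 14 out of 39 bases
%GC = 14/39 × 100 = 35.9% ≈ 36%

36%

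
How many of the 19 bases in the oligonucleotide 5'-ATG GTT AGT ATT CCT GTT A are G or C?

6

Base counts: A=4, C=2, G=4, T=9
Total G or C: 4 + 2 = 6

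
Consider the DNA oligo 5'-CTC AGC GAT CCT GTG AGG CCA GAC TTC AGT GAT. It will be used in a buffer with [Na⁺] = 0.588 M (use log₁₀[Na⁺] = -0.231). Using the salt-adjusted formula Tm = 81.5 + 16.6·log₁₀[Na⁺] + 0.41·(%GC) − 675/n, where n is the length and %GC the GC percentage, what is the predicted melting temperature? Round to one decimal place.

79.6°C

Length n = 33. Counting bases: G=9, C=9, A=7, T=8
G+C = 18, so %GC = 18/33 × 100 = 54.545%
Salt term: 16.6 × (-0.231) = -3.835
GC term: 0.41 × 54.545 = 22.363; length term: −675/33 = −20.455
Tm = 81.5 + (-3.835) + 22.363 − 20.455 = 79.573 → 79.6°C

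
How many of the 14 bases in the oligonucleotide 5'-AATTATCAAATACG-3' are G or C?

3

Scanning the sequence gives T=4, A=7, C=2, G=1.
G+C = 1 + 2 = 3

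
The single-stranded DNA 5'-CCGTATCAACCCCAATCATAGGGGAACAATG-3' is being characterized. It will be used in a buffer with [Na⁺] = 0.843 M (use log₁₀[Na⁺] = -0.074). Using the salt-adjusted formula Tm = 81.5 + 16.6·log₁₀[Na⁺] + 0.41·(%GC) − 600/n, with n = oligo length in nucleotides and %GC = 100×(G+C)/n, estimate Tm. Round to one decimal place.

Length n = 31. Counting bases: C=9, G=6, T=5, A=11
G+C = 15, so %GC = 15/31 × 100 = 48.387%
Salt term: 16.6 × (-0.074) = -1.228
GC term: 0.41 × 48.387 = 19.839; length term: −600/31 = −19.355
Tm = 81.5 + (-1.228) + 19.839 − 19.355 = 80.756 → 80.8°C

80.8°C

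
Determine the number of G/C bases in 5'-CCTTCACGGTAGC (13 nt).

8

Base counts: T=3, G=3, A=2, C=5
G+C = 3 + 5 = 8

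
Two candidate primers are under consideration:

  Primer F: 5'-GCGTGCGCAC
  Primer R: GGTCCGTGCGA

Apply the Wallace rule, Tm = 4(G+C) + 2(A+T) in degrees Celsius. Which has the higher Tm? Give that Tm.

Primer R, 38°C

Primer F: A+T=2, G+C=8 → Tm = 2(2)+4(8) = 36°C
Primer R: A+T=3, G+C=8 → Tm = 2(3)+4(8) = 38°C
36°C vs 38°C → primer R is higher.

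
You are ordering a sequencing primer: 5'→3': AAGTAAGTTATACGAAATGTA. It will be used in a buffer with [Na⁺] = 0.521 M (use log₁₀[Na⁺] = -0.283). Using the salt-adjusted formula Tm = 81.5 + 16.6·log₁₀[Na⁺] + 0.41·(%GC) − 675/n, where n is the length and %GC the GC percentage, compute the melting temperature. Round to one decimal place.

Length n = 21. Counting bases: C=1, G=4, A=10, T=6
G+C = 5, so %GC = 5/21 × 100 = 23.81%
Salt term: 16.6 × (-0.283) = -4.698
GC term: 0.41 × 23.81 = 9.762; length term: −675/21 = −32.143
Tm = 81.5 + (-4.698) + 9.762 − 32.143 = 54.421 → 54.4°C

54.4°C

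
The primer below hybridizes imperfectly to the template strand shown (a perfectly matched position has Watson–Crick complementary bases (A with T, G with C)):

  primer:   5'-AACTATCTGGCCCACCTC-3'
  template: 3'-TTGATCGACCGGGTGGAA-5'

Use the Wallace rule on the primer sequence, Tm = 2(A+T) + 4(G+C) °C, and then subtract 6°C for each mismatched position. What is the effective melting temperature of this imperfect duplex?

Primer base counts: A=4, T=4, G=2, C=8 → A+T=8, G+C=10
Perfect-match Tm = 2(8) + 4(10) = 16 + 40 = 56°C
Mismatches (positions where the bases are not complementary): 2 (at positions 6, 18)
Effective Tm = 56 − 2×6 = 56 − 12 = 44°C

44°C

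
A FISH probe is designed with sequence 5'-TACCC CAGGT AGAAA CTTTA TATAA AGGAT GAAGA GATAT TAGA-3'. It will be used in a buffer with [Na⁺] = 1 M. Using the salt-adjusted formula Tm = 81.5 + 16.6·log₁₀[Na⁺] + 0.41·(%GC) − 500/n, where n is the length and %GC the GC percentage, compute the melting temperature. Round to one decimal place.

83.2°C

Length n = 44. Base counts: G=9, T=11, C=5, A=19
G+C = 14, so %GC = 14/44 × 100 = 31.818%
Salt term: 16.6 × (0) = 0
GC term: 0.41 × 31.818 = 13.045; length term: −500/44 = −11.364
Tm = 81.5 + (0) + 13.045 − 11.364 = 83.181 → 83.2°C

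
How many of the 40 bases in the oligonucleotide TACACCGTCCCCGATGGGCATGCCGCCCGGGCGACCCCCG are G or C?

31

T=4, C=19, A=5, G=12
Total G or C: 12 + 19 = 31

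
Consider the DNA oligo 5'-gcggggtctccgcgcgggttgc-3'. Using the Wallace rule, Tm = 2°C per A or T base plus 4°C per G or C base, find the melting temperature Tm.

80°C

G=11, A=0, T=4, C=7
AT pairs contribute 4, GC pairs contribute 18.
Tm = 2×4 + 4×18 = 80°C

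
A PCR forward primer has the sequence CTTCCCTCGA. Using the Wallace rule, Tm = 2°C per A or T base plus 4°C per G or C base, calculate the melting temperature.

32°C

Scanning the sequence gives T=3, C=5, A=1, G=1.
AT pairs contribute 4, GC pairs contribute 6.
Tm = 2×4 + 4×6 = 32°C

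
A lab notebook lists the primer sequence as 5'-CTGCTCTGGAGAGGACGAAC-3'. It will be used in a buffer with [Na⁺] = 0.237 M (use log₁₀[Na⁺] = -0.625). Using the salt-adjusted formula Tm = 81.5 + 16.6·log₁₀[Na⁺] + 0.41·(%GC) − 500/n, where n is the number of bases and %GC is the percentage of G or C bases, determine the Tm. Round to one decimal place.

70.7°C

Length n = 20. Scanning the sequence gives A=5, T=3, G=7, C=5.
G+C = 12, so %GC = 12/20 × 100 = 60%
Salt term: 16.6 × (-0.625) = -10.375
GC term: 0.41 × 60 = 24.6; length term: −500/20 = −25
Tm = 81.5 + (-10.375) + 24.6 − 25 = 70.725 → 70.7°C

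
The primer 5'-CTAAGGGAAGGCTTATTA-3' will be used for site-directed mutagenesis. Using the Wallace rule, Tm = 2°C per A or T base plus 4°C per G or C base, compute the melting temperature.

T=5, C=2, G=5, A=6
A+T = 11, G+C = 7
Tm = 2(11) + 4(7) = 22 + 28 = 50°C

50°C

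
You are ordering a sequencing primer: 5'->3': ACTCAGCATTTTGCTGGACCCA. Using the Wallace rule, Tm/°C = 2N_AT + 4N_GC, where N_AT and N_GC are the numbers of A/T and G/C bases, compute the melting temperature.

Scanning the sequence gives T=6, A=5, G=4, C=7.
So N_AT = 11 and N_GC = 11.
Tm = 4·11 + 2·11 = 44 + 22 = 66°C

66°C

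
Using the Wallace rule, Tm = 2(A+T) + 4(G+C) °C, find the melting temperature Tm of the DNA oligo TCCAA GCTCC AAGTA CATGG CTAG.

Counting bases: A=7, T=5, G=5, C=7
AT pairs contribute 12, GC pairs contribute 12.
Tm = 2(12) + 4(12) = 24 + 48 = 72°C

72°C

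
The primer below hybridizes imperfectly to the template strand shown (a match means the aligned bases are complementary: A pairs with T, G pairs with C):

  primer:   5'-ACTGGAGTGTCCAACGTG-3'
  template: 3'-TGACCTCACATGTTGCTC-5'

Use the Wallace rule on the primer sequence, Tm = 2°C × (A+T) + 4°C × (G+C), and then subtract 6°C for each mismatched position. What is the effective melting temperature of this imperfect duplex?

Primer base counts: A=4, T=4, G=6, C=4 → A+T=8, G+C=10
Perfect-match Tm = 2(8) + 4(10) = 16 + 40 = 56°C
Mismatches (positions where the bases are not complementary): 2 (at positions 11, 17)
Effective Tm = 56 − 2×6 = 56 − 12 = 44°C

44°C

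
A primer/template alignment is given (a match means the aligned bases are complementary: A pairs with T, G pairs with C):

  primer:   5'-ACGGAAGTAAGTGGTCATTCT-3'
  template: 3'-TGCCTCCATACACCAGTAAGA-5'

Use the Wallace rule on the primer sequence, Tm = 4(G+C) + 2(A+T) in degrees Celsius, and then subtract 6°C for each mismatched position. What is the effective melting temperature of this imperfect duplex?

Primer base counts: A=6, T=6, G=6, C=3 → A+T=12, G+C=9
Perfect-match Tm = 2(12) + 4(9) = 24 + 36 = 60°C
Mismatches (positions where the bases are not complementary): 2 (at positions 6, 10)
Effective Tm = 60 − 2×6 = 60 − 12 = 48°C

48°C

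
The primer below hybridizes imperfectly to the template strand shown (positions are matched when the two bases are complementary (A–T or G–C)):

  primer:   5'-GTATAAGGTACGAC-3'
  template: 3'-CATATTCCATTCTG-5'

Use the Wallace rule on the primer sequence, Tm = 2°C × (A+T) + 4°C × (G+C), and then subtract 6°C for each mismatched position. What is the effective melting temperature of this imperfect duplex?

34°C

Primer base counts: A=5, T=3, G=4, C=2 → A+T=8, G+C=6
Perfect-match Tm = 2(8) + 4(6) = 16 + 24 = 40°C
Mismatches (positions where the bases are not complementary): 1 (at position 11)
Effective Tm = 40 − 1×6 = 40 − 6 = 34°C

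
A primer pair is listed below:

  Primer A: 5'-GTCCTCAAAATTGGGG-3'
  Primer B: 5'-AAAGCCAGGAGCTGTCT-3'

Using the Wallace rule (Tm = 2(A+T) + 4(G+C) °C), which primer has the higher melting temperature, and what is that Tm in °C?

Primer B, 52°C

Primer A: A+T=8, G+C=8 → Tm = 2(8)+4(8) = 48°C
Primer B: A+T=8, G+C=9 → Tm = 2(8)+4(9) = 52°C
48°C vs 52°C → primer B is higher.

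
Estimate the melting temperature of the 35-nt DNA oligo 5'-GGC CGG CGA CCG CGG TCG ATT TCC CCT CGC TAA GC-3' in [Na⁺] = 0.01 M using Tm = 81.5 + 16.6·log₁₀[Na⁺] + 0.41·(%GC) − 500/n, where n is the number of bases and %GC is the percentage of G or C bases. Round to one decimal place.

Length n = 35. Counting bases: G=11, T=6, C=14, A=4
G+C = 25, so %GC = 25/35 × 100 = 71.429%
Salt term: 16.6 × (-2) = -33.2
GC term: 0.41 × 71.429 = 29.286; length term: −500/35 = −14.286
Tm = 81.5 + (-33.2) + 29.286 − 14.286 = 63.3 → 63.3°C

63.3°C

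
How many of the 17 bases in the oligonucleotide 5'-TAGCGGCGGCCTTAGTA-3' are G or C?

G=6, A=3, C=4, T=4
G+C = 6 + 4 = 10

10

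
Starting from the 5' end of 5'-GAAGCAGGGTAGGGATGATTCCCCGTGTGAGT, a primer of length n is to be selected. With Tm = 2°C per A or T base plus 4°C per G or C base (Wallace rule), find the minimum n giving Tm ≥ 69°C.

First 22 bases: GAAGCAGGGTAGGGATGATTCC → Tm = 68°C (< 69°C)
First 23 bases: GAAGCAGGGTAGGGATGATTCCC → Tm = 72°C (≥ 69°C)
Since every base adds ≥2°C, Tm only increases with n, so the threshold is first crossed at n = 23.

n = 23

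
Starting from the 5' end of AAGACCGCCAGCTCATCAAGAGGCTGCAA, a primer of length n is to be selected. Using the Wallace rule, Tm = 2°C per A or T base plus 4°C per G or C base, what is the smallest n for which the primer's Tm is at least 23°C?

First 7 bases: AAGACCG → Tm = 22°C (< 23°C)
First 8 bases: AAGACCGC → Tm = 26°C (≥ 23°C)
Each additional base adds 2°C (A/T) or 4°C (G/C), so Tm is non-decreasing in n; n = 8 is the first length to reach 23°C.

n = 8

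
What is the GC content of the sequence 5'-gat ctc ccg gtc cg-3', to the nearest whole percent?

Counting bases: A=1, G=4, C=6, T=3
G+C = 4 + 6 = 10 out of 14 bases
%GC = 10/14 × 100 = 71.43% ≈ 71%

71%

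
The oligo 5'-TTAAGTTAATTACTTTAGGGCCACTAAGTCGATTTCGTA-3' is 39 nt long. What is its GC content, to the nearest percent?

33%

A=11, C=6, T=15, G=7
G+C = 7 + 6 = 13 out of 39 bases
%GC = 13/39 × 100 = 33.33% ≈ 33%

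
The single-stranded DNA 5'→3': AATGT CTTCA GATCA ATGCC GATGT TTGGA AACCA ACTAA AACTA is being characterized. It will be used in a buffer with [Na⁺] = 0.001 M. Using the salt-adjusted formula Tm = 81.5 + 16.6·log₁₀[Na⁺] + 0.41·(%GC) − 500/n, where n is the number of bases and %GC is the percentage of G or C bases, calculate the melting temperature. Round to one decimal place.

Length n = 45. Counting bases: C=9, A=17, G=7, T=12
G+C = 16, so %GC = 16/45 × 100 = 35.556%
Salt term: 16.6 × (-3) = -49.8
GC term: 0.41 × 35.556 = 14.578; length term: −500/45 = −11.111
Tm = 81.5 + (-49.8) + 14.578 − 11.111 = 35.167 → 35.2°C

35.2°C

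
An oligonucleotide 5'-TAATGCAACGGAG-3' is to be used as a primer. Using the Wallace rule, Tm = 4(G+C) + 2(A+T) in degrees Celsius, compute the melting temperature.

38°C

Counting bases: C=2, G=4, A=5, T=2
AT pairs contribute 7, GC pairs contribute 6.
Tm = 2(7) + 4(6) = 14 + 24 = 38°C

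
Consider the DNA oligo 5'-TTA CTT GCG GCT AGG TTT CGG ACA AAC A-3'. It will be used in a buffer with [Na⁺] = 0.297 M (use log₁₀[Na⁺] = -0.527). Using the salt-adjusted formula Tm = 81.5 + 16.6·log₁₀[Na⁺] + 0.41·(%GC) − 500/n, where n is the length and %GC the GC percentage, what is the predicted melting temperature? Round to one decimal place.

Length n = 28. C=6, A=7, T=8, G=7
G+C = 13, so %GC = 13/28 × 100 = 46.429%
Salt term: 16.6 × (-0.527) = -8.748
GC term: 0.41 × 46.429 = 19.036; length term: −500/28 = −17.857
Tm = 81.5 + (-8.748) + 19.036 − 17.857 = 73.931 → 73.9°C

73.9°C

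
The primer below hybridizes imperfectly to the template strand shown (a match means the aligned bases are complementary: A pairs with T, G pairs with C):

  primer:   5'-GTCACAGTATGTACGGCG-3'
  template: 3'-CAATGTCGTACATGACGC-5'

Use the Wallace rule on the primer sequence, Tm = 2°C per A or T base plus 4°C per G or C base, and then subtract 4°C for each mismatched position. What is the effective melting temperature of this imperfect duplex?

Primer base counts: A=4, T=4, G=6, C=4 → A+T=8, G+C=10
Perfect-match Tm = 2(8) + 4(10) = 16 + 40 = 56°C
Mismatches (positions where the bases are not complementary): 3 (at positions 3, 8, 15)
Effective Tm = 56 − 3×4 = 56 − 12 = 44°C

44°C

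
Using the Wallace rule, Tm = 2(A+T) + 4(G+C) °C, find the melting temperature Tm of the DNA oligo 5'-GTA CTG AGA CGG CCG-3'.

50°C

Counting bases: C=4, T=2, A=3, G=6
A+T = 5, G+C = 10
Tm = 4·10 + 2·5 = 40 + 10 = 50°C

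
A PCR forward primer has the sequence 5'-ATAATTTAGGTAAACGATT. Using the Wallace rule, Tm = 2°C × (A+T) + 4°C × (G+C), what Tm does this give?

46°C

G=3, C=1, T=7, A=8
AT pairs contribute 15, GC pairs contribute 4.
Tm = 2(15) + 4(4) = 30 + 16 = 46°C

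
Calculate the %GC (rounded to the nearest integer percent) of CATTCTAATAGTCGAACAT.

32%

Scanning the sequence gives T=6, G=2, C=4, A=7.
G+C = 2 + 4 = 6 out of 19 bases
%GC = 6/19 × 100 = 31.58% ≈ 32%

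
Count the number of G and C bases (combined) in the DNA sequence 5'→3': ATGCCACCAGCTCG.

Scanning the sequence gives A=3, T=2, C=6, G=3.
G+C = 3 + 6 = 9

9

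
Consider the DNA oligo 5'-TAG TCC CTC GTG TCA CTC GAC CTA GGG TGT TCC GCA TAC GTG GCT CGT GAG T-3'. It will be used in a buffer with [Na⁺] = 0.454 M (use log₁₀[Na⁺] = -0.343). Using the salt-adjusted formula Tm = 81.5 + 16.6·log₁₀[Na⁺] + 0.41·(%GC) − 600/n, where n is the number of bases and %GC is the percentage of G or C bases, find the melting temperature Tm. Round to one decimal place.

Length n = 52. Scanning the sequence gives G=15, A=7, C=15, T=15.
G+C = 30, so %GC = 30/52 × 100 = 57.692%
Salt term: 16.6 × (-0.343) = -5.694
GC term: 0.41 × 57.692 = 23.654; length term: −600/52 = −11.538
Tm = 81.5 + (-5.694) + 23.654 − 11.538 = 87.922 → 87.9°C

87.9°C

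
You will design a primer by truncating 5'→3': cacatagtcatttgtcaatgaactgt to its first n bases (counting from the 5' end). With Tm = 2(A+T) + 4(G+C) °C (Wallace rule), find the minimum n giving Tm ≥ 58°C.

First 21 bases: CACATAGTCATTTGTCAATGA → Tm = 56°C (< 58°C)
First 22 bases: CACATAGTCATTTGTCAATGAA → Tm = 58°C (≥ 58°C)
Each additional base adds 2°C (A/T) or 4°C (G/C), so Tm is non-decreasing in n; n = 22 is the first length to reach 58°C.

n = 22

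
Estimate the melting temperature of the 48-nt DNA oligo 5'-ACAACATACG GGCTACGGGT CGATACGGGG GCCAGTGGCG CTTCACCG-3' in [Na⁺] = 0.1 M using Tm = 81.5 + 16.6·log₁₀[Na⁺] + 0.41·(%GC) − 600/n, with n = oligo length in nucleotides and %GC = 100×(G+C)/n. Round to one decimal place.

78.9°C

Length n = 48. T=7, A=10, C=14, G=17
G+C = 31, so %GC = 31/48 × 100 = 64.583%
Salt term: 16.6 × (-1) = -16.6
GC term: 0.41 × 64.583 = 26.479; length term: −600/48 = −12.5
Tm = 81.5 + (-16.6) + 26.479 − 12.5 = 78.879 → 78.9°C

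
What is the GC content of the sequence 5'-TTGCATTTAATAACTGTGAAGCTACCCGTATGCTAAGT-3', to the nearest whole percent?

37%

Scanning the sequence gives A=11, G=7, T=13, C=7.
G+C = 7 + 7 = 14 out of 38 bases
%GC = 14/38 × 100 = 36.84% ≈ 37%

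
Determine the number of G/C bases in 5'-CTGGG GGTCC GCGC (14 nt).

Base counts: A=0, C=5, G=7, T=2
G+C = 7 + 5 = 12

12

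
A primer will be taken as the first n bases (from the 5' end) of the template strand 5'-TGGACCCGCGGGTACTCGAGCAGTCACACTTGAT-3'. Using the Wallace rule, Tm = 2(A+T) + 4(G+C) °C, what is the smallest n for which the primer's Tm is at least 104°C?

n = 32

First 31 bases: TGGACCCGCGGGTACTCGAGCAGTCACACTT → Tm = 100°C (< 104°C)
First 32 bases: TGGACCCGCGGGTACTCGAGCAGTCACACTTG → Tm = 104°C (≥ 104°C)
Since every base adds ≥2°C, Tm only increases with n, so the threshold is first crossed at n = 32.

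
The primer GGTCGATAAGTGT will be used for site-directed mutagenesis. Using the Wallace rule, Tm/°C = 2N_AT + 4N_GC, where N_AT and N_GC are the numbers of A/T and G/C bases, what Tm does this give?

38°C

Counting bases: G=5, T=4, A=3, C=1
AT pairs contribute 7, GC pairs contribute 6.
Tm = 2(7) + 4(6) = 14 + 24 = 38°C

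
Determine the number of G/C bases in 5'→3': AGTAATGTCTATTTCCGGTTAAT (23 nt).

Scanning the sequence gives G=4, A=6, T=10, C=3.
Total G or C: 4 + 3 = 7

7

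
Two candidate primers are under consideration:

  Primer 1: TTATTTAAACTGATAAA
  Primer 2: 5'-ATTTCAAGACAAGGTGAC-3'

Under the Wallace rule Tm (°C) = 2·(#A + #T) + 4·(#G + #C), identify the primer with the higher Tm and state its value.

Primer 1: A+T=15, G+C=2 → Tm = 2(15)+4(2) = 38°C
Primer 2: A+T=11, G+C=7 → Tm = 2(11)+4(7) = 50°C
38°C vs 50°C → primer 2 is higher.

Primer 2, 50°C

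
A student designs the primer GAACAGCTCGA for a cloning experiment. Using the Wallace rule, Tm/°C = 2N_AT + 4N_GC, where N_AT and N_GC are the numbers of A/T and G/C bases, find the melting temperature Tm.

Base counts: A=4, T=1, G=3, C=3
So N_AT = 5 and N_GC = 6.
Tm = 2(5) + 4(6) = 10 + 24 = 34°C

34°C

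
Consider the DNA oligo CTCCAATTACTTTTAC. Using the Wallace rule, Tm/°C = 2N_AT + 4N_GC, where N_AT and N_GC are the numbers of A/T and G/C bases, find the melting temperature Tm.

Scanning the sequence gives G=0, T=7, C=5, A=4.
A+T = 11, G+C = 5
Tm = 2×11 + 4×5 = 42°C

42°C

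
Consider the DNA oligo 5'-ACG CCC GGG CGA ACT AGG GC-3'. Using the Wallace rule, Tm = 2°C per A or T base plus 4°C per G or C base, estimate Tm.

70°C

Base counts: C=7, G=8, T=1, A=4
So N_AT = 5 and N_GC = 15.
Tm = 4·15 + 2·5 = 60 + 10 = 70°C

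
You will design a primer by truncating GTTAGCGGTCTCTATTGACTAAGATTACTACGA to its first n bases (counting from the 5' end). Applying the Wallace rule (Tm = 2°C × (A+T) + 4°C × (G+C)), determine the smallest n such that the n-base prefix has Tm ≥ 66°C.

n = 23

First 22 bases: GTTAGCGGTCTCTATTGACTAA → Tm = 62°C (< 66°C)
First 23 bases: GTTAGCGGTCTCTATTGACTAAG → Tm = 66°C (≥ 66°C)
Since every base adds ≥2°C, Tm only increases with n, so the threshold is first crossed at n = 23.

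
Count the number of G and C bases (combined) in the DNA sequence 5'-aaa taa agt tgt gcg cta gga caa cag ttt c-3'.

12

A=11, G=7, T=8, C=5
G+C = 7 + 5 = 12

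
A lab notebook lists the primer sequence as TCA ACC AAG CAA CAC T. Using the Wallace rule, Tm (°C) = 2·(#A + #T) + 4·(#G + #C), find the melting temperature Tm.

46°C

Scanning the sequence gives C=6, A=7, G=1, T=2.
AT pairs contribute 9, GC pairs contribute 7.
Tm = 4·7 + 2·9 = 28 + 18 = 46°C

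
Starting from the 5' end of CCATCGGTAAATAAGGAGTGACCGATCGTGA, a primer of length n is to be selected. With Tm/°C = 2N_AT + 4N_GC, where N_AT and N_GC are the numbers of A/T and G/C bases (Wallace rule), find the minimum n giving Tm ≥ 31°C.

First 10 bases: CCATCGGTAA → Tm = 30°C (< 31°C)
First 11 bases: CCATCGGTAAA → Tm = 32°C (≥ 31°C)
Since every base adds ≥2°C, Tm only increases with n, so the threshold is first crossed at n = 11.

n = 11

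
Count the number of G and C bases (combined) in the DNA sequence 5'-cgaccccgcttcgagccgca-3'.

15

A=3, T=2, C=10, G=5
Total G or C: 5 + 10 = 15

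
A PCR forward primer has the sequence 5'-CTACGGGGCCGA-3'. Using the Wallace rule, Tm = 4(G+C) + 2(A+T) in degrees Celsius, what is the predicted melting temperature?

42°C

A=2, T=1, C=4, G=5
AT pairs contribute 3, GC pairs contribute 9.
Tm = 2(3) + 4(9) = 6 + 36 = 42°C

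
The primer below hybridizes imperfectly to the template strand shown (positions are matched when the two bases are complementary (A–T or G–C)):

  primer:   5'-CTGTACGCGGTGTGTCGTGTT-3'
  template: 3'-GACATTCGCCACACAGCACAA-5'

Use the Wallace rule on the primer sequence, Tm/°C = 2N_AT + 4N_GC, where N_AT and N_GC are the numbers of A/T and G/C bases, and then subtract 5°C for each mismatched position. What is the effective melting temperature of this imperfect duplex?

Primer base counts: A=1, T=8, G=8, C=4 → A+T=9, G+C=12
Perfect-match Tm = 2(9) + 4(12) = 18 + 48 = 66°C
Mismatches (positions where the bases are not complementary): 1 (at position 6)
Effective Tm = 66 − 1×5 = 66 − 5 = 61°C

61°C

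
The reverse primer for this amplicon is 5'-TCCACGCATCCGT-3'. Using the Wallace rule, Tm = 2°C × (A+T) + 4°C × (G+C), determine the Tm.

42°C

Base counts: A=2, G=2, C=6, T=3
A+T = 5, G+C = 8
Tm = 2(5) + 4(8) = 10 + 32 = 42°C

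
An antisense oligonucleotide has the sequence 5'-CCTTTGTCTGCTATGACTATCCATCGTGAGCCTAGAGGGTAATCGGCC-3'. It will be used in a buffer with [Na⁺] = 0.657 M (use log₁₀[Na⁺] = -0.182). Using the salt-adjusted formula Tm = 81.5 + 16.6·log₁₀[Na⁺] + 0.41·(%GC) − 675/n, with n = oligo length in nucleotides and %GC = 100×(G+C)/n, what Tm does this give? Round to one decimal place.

Length n = 48. Base counts: T=14, A=9, C=13, G=12
G+C = 25, so %GC = 25/48 × 100 = 52.083%
Salt term: 16.6 × (-0.182) = -3.021
GC term: 0.41 × 52.083 = 21.354; length term: −675/48 = −14.062
Tm = 81.5 + (-3.021) + 21.354 − 14.062 = 85.771 → 85.8°C

85.8°C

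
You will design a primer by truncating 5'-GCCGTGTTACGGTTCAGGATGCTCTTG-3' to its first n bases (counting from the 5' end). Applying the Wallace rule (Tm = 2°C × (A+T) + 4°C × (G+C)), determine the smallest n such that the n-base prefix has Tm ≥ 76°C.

First 23 bases: GCCGTGTTACGGTTCAGGATGCT → Tm = 72°C (< 76°C)
First 24 bases: GCCGTGTTACGGTTCAGGATGCTC → Tm = 76°C (≥ 76°C)
Each additional base adds 2°C (A/T) or 4°C (G/C), so Tm is non-decreasing in n; n = 24 is the first length to reach 76°C.

n = 24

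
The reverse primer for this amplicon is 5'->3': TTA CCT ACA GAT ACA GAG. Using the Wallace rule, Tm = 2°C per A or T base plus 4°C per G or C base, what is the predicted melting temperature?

50°C

Counting bases: A=7, C=4, G=3, T=4
So N_AT = 11 and N_GC = 7.
Tm = 2×11 + 4×7 = 50°C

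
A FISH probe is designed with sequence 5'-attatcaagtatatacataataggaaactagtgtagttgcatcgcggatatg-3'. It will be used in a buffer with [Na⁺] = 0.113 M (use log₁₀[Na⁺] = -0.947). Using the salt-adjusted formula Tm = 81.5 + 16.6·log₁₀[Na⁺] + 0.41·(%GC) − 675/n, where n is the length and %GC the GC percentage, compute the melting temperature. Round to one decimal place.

Length n = 52. Base counts: A=19, C=6, G=11, T=16
G+C = 17, so %GC = 17/52 × 100 = 32.692%
Salt term: 16.6 × (-0.947) = -15.72
GC term: 0.41 × 32.692 = 13.404; length term: −675/52 = −12.981
Tm = 81.5 + (-15.72) + 13.404 − 12.981 = 66.203 → 66.2°C

66.2°C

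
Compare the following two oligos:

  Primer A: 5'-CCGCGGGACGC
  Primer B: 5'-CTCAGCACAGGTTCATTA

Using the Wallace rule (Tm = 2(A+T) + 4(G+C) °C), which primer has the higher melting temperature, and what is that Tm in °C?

Primer B, 52°C

Primer A: A+T=1, G+C=10 → Tm = 2(1)+4(10) = 42°C
Primer B: A+T=10, G+C=8 → Tm = 2(10)+4(8) = 52°C
42°C vs 52°C → primer B is higher.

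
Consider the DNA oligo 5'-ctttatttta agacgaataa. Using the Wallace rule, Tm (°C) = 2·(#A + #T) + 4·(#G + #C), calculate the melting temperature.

Base counts: T=8, G=2, C=2, A=8
AT pairs contribute 16, GC pairs contribute 4.
Tm = 2×16 + 4×4 = 48°C

48°C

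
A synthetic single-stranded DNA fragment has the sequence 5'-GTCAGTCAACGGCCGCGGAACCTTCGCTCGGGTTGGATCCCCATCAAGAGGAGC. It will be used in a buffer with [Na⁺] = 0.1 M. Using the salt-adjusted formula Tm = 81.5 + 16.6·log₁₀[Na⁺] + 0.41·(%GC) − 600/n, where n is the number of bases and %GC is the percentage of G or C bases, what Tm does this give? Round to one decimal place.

79.6°C

Length n = 54. Base counts: A=11, C=17, T=9, G=17
G+C = 34, so %GC = 34/54 × 100 = 62.963%
Salt term: 16.6 × (-1) = -16.6
GC term: 0.41 × 62.963 = 25.815; length term: −600/54 = −11.111
Tm = 81.5 + (-16.6) + 25.815 − 11.111 = 79.604 → 79.6°C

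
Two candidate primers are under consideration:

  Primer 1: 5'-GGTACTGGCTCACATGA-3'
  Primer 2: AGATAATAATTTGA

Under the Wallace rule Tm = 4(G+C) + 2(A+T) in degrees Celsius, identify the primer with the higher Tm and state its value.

Primer 1: A+T=8, G+C=9 → Tm = 2(8)+4(9) = 52°C
Primer 2: A+T=12, G+C=2 → Tm = 2(12)+4(2) = 32°C
52°C vs 32°C → primer 1 is higher.

Primer 1, 52°C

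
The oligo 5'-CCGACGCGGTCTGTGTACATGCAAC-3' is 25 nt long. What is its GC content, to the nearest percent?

Counting bases: T=5, G=7, A=5, C=8
G+C = 7 + 8 = 15 out of 25 bases
%GC = 15/25 × 100 = 60% ≈ 60%

60%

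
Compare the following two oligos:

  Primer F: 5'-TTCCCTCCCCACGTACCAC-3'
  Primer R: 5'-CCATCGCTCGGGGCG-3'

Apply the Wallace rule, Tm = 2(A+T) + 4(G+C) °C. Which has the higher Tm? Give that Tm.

Primer F, 62°C

Primer F: A+T=7, G+C=12 → Tm = 2(7)+4(12) = 62°C
Primer R: A+T=3, G+C=12 → Tm = 2(3)+4(12) = 54°C
62°C vs 54°C → primer F is higher.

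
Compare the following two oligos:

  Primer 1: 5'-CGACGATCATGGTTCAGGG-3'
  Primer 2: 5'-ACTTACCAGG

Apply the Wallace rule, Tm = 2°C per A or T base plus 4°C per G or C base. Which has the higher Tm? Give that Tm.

Primer 1, 60°C

Primer 1: A+T=8, G+C=11 → Tm = 2(8)+4(11) = 60°C
Primer 2: A+T=5, G+C=5 → Tm = 2(5)+4(5) = 30°C
60°C vs 30°C → primer 1 is higher.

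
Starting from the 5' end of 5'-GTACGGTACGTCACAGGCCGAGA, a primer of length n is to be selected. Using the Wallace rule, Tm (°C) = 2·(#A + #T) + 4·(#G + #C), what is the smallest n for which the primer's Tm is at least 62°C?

n = 19

First 18 bases: GTACGGTACGTCACAGGC → Tm = 58°C (< 62°C)
First 19 bases: GTACGGTACGTCACAGGCC → Tm = 62°C (≥ 62°C)
Each additional base adds 2°C (A/T) or 4°C (G/C), so Tm is non-decreasing in n; n = 19 is the first length to reach 62°C.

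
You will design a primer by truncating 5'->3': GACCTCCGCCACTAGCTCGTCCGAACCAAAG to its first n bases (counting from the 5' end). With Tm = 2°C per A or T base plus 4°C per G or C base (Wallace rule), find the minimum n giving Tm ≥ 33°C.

n = 10

First 9 bases: GACCTCCGC → Tm = 32°C (< 33°C)
First 10 bases: GACCTCCGCC → Tm = 36°C (≥ 33°C)
Each additional base adds 2°C (A/T) or 4°C (G/C), so Tm is non-decreasing in n; n = 10 is the first length to reach 33°C.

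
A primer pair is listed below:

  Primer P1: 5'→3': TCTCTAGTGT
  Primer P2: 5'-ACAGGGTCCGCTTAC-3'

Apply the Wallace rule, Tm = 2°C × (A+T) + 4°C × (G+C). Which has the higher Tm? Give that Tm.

Primer P1: A+T=6, G+C=4 → Tm = 2(6)+4(4) = 28°C
Primer P2: A+T=6, G+C=9 → Tm = 2(6)+4(9) = 48°C
28°C vs 48°C → primer P2 is higher.

Primer P2, 48°C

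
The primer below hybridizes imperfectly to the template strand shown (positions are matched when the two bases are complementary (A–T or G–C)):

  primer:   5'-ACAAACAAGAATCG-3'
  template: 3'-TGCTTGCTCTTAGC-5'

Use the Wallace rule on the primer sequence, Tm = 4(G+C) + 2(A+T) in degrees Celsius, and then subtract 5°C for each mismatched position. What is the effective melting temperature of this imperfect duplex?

Primer base counts: A=8, T=1, G=2, C=3 → A+T=9, G+C=5
Perfect-match Tm = 2(9) + 4(5) = 18 + 20 = 38°C
Mismatches (positions where the bases are not complementary): 2 (at positions 3, 7)
Effective Tm = 38 − 2×5 = 38 − 10 = 28°C

28°C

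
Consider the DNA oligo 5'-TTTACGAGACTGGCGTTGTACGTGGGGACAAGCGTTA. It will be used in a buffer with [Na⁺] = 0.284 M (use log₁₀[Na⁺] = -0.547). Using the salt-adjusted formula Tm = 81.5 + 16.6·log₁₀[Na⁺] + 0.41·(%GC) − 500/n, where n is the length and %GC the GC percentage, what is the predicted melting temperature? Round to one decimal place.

Length n = 37. Counting bases: T=10, A=8, G=13, C=6
G+C = 19, so %GC = 19/37 × 100 = 51.351%
Salt term: 16.6 × (-0.547) = -9.08
GC term: 0.41 × 51.351 = 21.054; length term: −500/37 = −13.514
Tm = 81.5 + (-9.08) + 21.054 − 13.514 = 79.96 → 80.0°C

80.0°C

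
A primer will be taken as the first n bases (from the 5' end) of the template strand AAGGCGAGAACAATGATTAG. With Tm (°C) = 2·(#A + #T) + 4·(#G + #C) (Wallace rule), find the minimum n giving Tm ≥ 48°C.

n = 17

First 16 bases: AAGGCGAGAACAATGA → Tm = 46°C (< 48°C)
First 17 bases: AAGGCGAGAACAATGAT → Tm = 48°C (≥ 48°C)
Each additional base adds 2°C (A/T) or 4°C (G/C), so Tm is non-decreasing in n; n = 17 is the first length to reach 48°C.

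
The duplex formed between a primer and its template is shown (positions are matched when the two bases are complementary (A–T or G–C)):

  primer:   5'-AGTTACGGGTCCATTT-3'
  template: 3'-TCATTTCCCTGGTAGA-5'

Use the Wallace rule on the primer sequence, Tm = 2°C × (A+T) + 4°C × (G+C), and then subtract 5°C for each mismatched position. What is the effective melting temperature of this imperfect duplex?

26°C

Primer base counts: A=3, T=6, G=4, C=3 → A+T=9, G+C=7
Perfect-match Tm = 2(9) + 4(7) = 18 + 28 = 46°C
Mismatches (positions where the bases are not complementary): 4 (at positions 4, 6, 10, 15)
Effective Tm = 46 − 4×5 = 46 − 20 = 26°C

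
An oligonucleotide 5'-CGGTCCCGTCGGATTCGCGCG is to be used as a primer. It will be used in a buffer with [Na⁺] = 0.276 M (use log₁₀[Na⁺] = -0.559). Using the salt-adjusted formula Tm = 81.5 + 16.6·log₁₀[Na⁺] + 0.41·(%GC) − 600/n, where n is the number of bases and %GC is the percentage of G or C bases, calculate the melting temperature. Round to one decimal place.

Length n = 21. Scanning the sequence gives G=8, C=8, A=1, T=4.
G+C = 16, so %GC = 16/21 × 100 = 76.19%
Salt term: 16.6 × (-0.559) = -9.279
GC term: 0.41 × 76.19 = 31.238; length term: −600/21 = −28.571
Tm = 81.5 + (-9.279) + 31.238 − 28.571 = 74.888 → 74.9°C

74.9°C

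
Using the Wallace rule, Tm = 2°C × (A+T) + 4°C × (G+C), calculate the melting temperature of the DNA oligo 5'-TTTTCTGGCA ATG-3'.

36°C

G=3, C=2, T=6, A=2
A+T = 8, G+C = 5
Tm = 4·5 + 2·8 = 20 + 16 = 36°C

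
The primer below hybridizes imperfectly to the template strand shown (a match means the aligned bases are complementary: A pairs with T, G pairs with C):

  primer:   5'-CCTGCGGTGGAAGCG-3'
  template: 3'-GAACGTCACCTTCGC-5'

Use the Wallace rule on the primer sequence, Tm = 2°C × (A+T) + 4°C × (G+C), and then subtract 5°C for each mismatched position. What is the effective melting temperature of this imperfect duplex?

42°C

Primer base counts: A=2, T=2, G=7, C=4 → A+T=4, G+C=11
Perfect-match Tm = 2(4) + 4(11) = 8 + 44 = 52°C
Mismatches (positions where the bases are not complementary): 2 (at positions 2, 6)
Effective Tm = 52 − 2×5 = 52 − 10 = 42°C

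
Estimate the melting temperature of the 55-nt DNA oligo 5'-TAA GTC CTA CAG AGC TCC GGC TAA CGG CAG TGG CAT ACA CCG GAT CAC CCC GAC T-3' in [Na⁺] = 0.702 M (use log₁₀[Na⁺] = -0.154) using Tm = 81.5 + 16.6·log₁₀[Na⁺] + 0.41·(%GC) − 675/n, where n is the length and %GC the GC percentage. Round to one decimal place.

90.5°C

Length n = 55. Counting bases: G=13, A=14, C=19, T=9
G+C = 32, so %GC = 32/55 × 100 = 58.182%
Salt term: 16.6 × (-0.154) = -2.556
GC term: 0.41 × 58.182 = 23.855; length term: −675/55 = −12.273
Tm = 81.5 + (-2.556) + 23.855 − 12.273 = 90.526 → 90.5°C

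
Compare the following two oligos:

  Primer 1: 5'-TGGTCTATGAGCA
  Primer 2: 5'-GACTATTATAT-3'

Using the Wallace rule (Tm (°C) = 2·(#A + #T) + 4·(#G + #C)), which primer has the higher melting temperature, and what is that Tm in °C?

Primer 1: A+T=7, G+C=6 → Tm = 2(7)+4(6) = 38°C
Primer 2: A+T=9, G+C=2 → Tm = 2(9)+4(2) = 26°C
38°C vs 26°C → primer 1 is higher.

Primer 1, 38°C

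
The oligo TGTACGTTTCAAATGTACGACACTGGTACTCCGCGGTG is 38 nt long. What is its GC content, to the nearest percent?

50%

Scanning the sequence gives A=8, C=9, T=11, G=10.
G+C = 10 + 9 = 19 out of 38 bases
%GC = 19/38 × 100 = 50% ≈ 50%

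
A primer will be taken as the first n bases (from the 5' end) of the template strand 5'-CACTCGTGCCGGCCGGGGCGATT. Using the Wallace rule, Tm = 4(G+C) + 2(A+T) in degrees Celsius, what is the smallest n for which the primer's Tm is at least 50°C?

n = 14

First 13 bases: CACTCGTGCCGGC → Tm = 46°C (< 50°C)
First 14 bases: CACTCGTGCCGGCC → Tm = 50°C (≥ 50°C)
Since every base adds ≥2°C, Tm only increases with n, so the threshold is first crossed at n = 14.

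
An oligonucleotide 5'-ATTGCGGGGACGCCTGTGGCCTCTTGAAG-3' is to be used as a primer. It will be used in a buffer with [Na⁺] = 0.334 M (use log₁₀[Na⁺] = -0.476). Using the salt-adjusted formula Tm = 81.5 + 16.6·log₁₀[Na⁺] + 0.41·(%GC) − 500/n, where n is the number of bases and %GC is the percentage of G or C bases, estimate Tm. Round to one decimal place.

Length n = 29. Base counts: T=7, C=7, A=4, G=11
G+C = 18, so %GC = 18/29 × 100 = 62.069%
Salt term: 16.6 × (-0.476) = -7.902
GC term: 0.41 × 62.069 = 25.448; length term: −500/29 = −17.241
Tm = 81.5 + (-7.902) + 25.448 − 17.241 = 81.805 → 81.8°C

81.8°C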